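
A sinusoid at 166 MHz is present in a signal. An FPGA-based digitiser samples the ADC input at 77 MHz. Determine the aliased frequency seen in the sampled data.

166 MHz mod fs = 12 MHz.
12 MHz ≤ fs/2 = 38.5 MHz, appears at 12 MHz.

12 MHz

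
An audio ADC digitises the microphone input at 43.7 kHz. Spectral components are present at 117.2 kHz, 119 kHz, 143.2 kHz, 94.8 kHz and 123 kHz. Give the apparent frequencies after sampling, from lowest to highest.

7.4 kHz, 8.1 kHz, 12.1 kHz, 13.9 kHz

fs/2 = 21.85 kHz.
117.2 kHz mod fs = 29.8 kHz.
29.8 kHz > fs/2 = 21.85 kHz, folds to fs − 29.8 kHz = 13.9 kHz.
119 kHz mod fs = 31.6 kHz.
31.6 kHz > fs/2 = 21.85 kHz, folds to fs − 31.6 kHz = 12.1 kHz.
143.2 kHz mod fs = 12.1 kHz.
12.1 kHz ≤ fs/2 = 21.85 kHz, appears at 12.1 kHz.
94.8 kHz mod fs = 7.4 kHz.
7.4 kHz ≤ fs/2 = 21.85 kHz, appears at 7.4 kHz.
123 kHz mod fs = 35.6 kHz.
35.6 kHz > fs/2 = 21.85 kHz, folds to fs − 35.6 kHz = 8.1 kHz.
Distinct values: {7.4 kHz, 8.1 kHz, 12.1 kHz, 13.9 kHz}.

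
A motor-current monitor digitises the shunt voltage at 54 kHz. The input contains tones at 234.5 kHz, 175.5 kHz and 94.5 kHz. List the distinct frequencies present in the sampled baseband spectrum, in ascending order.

fs/2 = 27 kHz.
234.5 kHz mod fs = 18.5 kHz.
18.5 kHz ≤ fs/2 = 27 kHz, appears at 18.5 kHz.
175.5 kHz mod fs = 13.5 kHz.
13.5 kHz ≤ fs/2 = 27 kHz, appears at 13.5 kHz.
94.5 kHz mod fs = 40.5 kHz.
40.5 kHz > fs/2 = 27 kHz, folds to fs − 40.5 kHz = 13.5 kHz.
Distinct values: {13.5 kHz, 18.5 kHz}.

13.5 kHz, 18.5 kHz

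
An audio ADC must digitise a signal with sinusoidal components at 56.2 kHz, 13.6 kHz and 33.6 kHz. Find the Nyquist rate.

Highest-frequency component: 56.2 kHz.
Nyquist rate = 2 × 56.2 kHz = 112.4 kHz.

112.4 kHz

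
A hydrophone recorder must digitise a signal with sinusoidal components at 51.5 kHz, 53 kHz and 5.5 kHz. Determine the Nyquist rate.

Highest-frequency component: 53 kHz.
Nyquist rate = 2 × 53 kHz = 106 kHz.

106 kHz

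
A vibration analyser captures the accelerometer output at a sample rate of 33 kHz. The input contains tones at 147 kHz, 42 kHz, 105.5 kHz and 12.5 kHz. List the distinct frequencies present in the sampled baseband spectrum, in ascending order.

6.5 kHz, 9 kHz, 12.5 kHz, 15 kHz

fs/2 = 16.5 kHz.
147 kHz mod fs = 15 kHz.
15 kHz ≤ fs/2 = 16.5 kHz, appears at 15 kHz.
42 kHz mod fs = 9 kHz.
9 kHz ≤ fs/2 = 16.5 kHz, appears at 9 kHz.
105.5 kHz mod fs = 6.5 kHz.
6.5 kHz ≤ fs/2 = 16.5 kHz, appears at 6.5 kHz.
12.5 kHz ≤ fs/2 = 16.5 kHz, passes unchanged.
Distinct values: {6.5 kHz, 9 kHz, 12.5 kHz, 15 kHz}.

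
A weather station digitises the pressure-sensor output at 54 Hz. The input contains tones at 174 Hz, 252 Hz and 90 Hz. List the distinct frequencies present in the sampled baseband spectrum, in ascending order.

fs/2 = 27 Hz.
174 Hz mod fs = 12 Hz.
12 Hz ≤ fs/2 = 27 Hz, appears at 12 Hz.
252 Hz mod fs = 36 Hz.
36 Hz > fs/2 = 27 Hz, folds to fs − 36 Hz = 18 Hz.
90 Hz mod fs = 36 Hz.
36 Hz > fs/2 = 27 Hz, folds to fs − 36 Hz = 18 Hz.
Distinct values: {12 Hz, 18 Hz}.

12 Hz, 18 Hz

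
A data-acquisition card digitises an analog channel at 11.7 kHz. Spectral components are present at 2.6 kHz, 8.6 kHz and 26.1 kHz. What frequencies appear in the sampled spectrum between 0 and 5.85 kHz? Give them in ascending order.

2.6 kHz, 2.7 kHz, 3.1 kHz

fs/2 = 5.85 kHz.
2.6 kHz ≤ fs/2 = 5.85 kHz, passes unchanged.
8.6 kHz > fs/2 = 5.85 kHz, folds to fs − 8.6 kHz = 3.1 kHz.
26.1 kHz mod fs = 2.7 kHz.
2.7 kHz ≤ fs/2 = 5.85 kHz, appears at 2.7 kHz.
Distinct values: {2.6 kHz, 2.7 kHz, 3.1 kHz}.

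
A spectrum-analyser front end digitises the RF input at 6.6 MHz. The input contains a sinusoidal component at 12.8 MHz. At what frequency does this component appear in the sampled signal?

0.4 MHz

12.8 MHz mod fs = 6.2 MHz.
6.2 MHz > fs/2 = 3.3 MHz, folds to fs − 6.2 MHz = 0.4 MHz.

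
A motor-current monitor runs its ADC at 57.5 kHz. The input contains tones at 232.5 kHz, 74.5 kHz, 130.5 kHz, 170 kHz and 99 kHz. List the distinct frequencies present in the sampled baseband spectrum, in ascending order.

fs/2 = 28.75 kHz.
232.5 kHz mod fs = 2.5 kHz.
2.5 kHz ≤ fs/2 = 28.75 kHz, appears at 2.5 kHz.
74.5 kHz mod fs = 17 kHz.
17 kHz ≤ fs/2 = 28.75 kHz, appears at 17 kHz.
130.5 kHz mod fs = 15.5 kHz.
15.5 kHz ≤ fs/2 = 28.75 kHz, appears at 15.5 kHz.
170 kHz mod fs = 55 kHz.
55 kHz > fs/2 = 28.75 kHz, folds to fs − 55 kHz = 2.5 kHz.
99 kHz mod fs = 41.5 kHz.
41.5 kHz > fs/2 = 28.75 kHz, folds to fs − 41.5 kHz = 16 kHz.
Distinct values: {2.5 kHz, 15.5 kHz, 16 kHz, 17 kHz}.

2.5 kHz, 15.5 kHz, 16 kHz, 17 kHz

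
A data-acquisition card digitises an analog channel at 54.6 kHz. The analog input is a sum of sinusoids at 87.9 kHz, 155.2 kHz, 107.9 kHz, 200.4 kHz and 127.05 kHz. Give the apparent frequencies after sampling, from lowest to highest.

fs/2 = 27.3 kHz.
87.9 kHz mod fs = 33.3 kHz.
33.3 kHz > fs/2 = 27.3 kHz, folds to fs − 33.3 kHz = 21.3 kHz.
155.2 kHz mod fs = 46 kHz.
46 kHz > fs/2 = 27.3 kHz, folds to fs − 46 kHz = 8.6 kHz.
107.9 kHz mod fs = 53.3 kHz.
53.3 kHz > fs/2 = 27.3 kHz, folds to fs − 53.3 kHz = 1.3 kHz.
200.4 kHz mod fs = 36.6 kHz.
36.6 kHz > fs/2 = 27.3 kHz, folds to fs − 36.6 kHz = 18 kHz.
127.05 kHz mod fs = 17.85 kHz.
17.85 kHz ≤ fs/2 = 27.3 kHz, appears at 17.85 kHz.
Distinct values: {1.3 kHz, 8.6 kHz, 17.85 kHz, 18 kHz, 21.3 kHz}.

1.3 kHz, 8.6 kHz, 17.85 kHz, 18 kHz, 21.3 kHz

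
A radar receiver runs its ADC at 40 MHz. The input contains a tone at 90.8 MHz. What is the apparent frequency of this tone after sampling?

90.8 MHz mod fs = 10.8 MHz.
10.8 MHz ≤ fs/2 = 20 MHz, appears at 10.8 MHz.

10.8 MHz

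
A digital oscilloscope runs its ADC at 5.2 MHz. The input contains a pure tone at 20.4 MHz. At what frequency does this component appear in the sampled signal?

20.4 MHz mod fs = 4.8 MHz.
4.8 MHz > fs/2 = 2.6 MHz, folds to fs − 4.8 MHz = 0.4 MHz.

0.4 MHz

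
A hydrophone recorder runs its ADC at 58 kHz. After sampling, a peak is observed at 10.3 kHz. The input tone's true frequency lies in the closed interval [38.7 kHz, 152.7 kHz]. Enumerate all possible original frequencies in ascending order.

Frequencies that alias to 10.3 kHz are k·fs ± 10.3 kHz for integer k ≥ 0.
k=0: 10.3 kHz.
k=1: 47.7 kHz, 68.3 kHz.
k=2: 105.7 kHz, 126.3 kHz.
k=3: 163.7 kHz, 184.3 kHz.
Within [38.7 kHz, 152.7 kHz]: 47.7 kHz, 68.3 kHz, 105.7 kHz, 126.3 kHz.

47.7 kHz, 68.3 kHz, 105.7 kHz, 126.3 kHz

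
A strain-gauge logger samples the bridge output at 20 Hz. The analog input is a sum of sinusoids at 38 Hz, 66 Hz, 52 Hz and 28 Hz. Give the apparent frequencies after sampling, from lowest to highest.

fs/2 = 10 Hz.
38 Hz mod fs = 18 Hz.
18 Hz > fs/2 = 10 Hz, folds to fs − 18 Hz = 2 Hz.
66 Hz mod fs = 6 Hz.
6 Hz ≤ fs/2 = 10 Hz, appears at 6 Hz.
52 Hz mod fs = 12 Hz.
12 Hz > fs/2 = 10 Hz, folds to fs − 12 Hz = 8 Hz.
28 Hz mod fs = 8 Hz.
8 Hz ≤ fs/2 = 10 Hz, appears at 8 Hz.
Distinct values: {2 Hz, 6 Hz, 8 Hz}.

2 Hz, 6 Hz, 8 Hz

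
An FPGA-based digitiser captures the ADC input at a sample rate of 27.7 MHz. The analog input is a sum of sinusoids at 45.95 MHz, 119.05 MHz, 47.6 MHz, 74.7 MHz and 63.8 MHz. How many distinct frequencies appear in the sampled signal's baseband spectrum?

fs/2 = 13.85 MHz.
45.95 MHz mod fs = 18.25 MHz.
18.25 MHz > fs/2 = 13.85 MHz, folds to fs − 18.25 MHz = 9.45 MHz.
119.05 MHz mod fs = 8.25 MHz.
8.25 MHz ≤ fs/2 = 13.85 MHz, appears at 8.25 MHz.
47.6 MHz mod fs = 19.9 MHz.
19.9 MHz > fs/2 = 13.85 MHz, folds to fs − 19.9 MHz = 7.8 MHz.
74.7 MHz mod fs = 19.3 MHz.
19.3 MHz > fs/2 = 13.85 MHz, folds to fs − 19.3 MHz = 8.4 MHz.
63.8 MHz mod fs = 8.4 MHz.
8.4 MHz ≤ fs/2 = 13.85 MHz, appears at 8.4 MHz.
Distinct values: {7.8 MHz, 8.25 MHz, 8.4 MHz, 9.45 MHz} → 4.

4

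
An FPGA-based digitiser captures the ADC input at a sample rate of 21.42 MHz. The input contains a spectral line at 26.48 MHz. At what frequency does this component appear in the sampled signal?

26.48 MHz mod fs = 5.06 MHz.
5.06 MHz ≤ fs/2 = 10.71 MHz, appears at 5.06 MHz.

5.06 MHz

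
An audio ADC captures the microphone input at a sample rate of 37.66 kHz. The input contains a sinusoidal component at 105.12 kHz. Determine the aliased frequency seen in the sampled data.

7.86 kHz

105.12 kHz mod fs = 29.8 kHz.
29.8 kHz > fs/2 = 18.83 kHz, folds to fs − 29.8 kHz = 7.86 kHz.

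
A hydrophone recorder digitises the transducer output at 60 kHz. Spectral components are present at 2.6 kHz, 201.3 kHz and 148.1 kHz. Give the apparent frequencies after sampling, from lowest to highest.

2.6 kHz, 21.3 kHz, 28.1 kHz

fs/2 = 30 kHz.
2.6 kHz ≤ fs/2 = 30 kHz, passes unchanged.
201.3 kHz mod fs = 21.3 kHz.
21.3 kHz ≤ fs/2 = 30 kHz, appears at 21.3 kHz.
148.1 kHz mod fs = 28.1 kHz.
28.1 kHz ≤ fs/2 = 30 kHz, appears at 28.1 kHz.
Distinct values: {2.6 kHz, 21.3 kHz, 28.1 kHz}.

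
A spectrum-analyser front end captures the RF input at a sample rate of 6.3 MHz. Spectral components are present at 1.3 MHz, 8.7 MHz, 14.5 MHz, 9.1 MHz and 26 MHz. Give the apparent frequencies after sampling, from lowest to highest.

0.8 MHz, 1.3 MHz, 1.9 MHz, 2.4 MHz, 2.8 MHz

fs/2 = 3.15 MHz.
1.3 MHz ≤ fs/2 = 3.15 MHz, passes unchanged.
8.7 MHz mod fs = 2.4 MHz.
2.4 MHz ≤ fs/2 = 3.15 MHz, appears at 2.4 MHz.
14.5 MHz mod fs = 1.9 MHz.
1.9 MHz ≤ fs/2 = 3.15 MHz, appears at 1.9 MHz.
9.1 MHz mod fs = 2.8 MHz.
2.8 MHz ≤ fs/2 = 3.15 MHz, appears at 2.8 MHz.
26 MHz mod fs = 0.8 MHz.
0.8 MHz ≤ fs/2 = 3.15 MHz, appears at 0.8 MHz.
Distinct values: {0.8 MHz, 1.3 MHz, 1.9 MHz, 2.4 MHz, 2.8 MHz}.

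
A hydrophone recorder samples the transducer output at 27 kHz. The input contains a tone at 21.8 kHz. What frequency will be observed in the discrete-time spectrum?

21.8 kHz > fs/2 = 13.5 kHz, folds to fs − 21.8 kHz = 5.2 kHz.

5.2 kHz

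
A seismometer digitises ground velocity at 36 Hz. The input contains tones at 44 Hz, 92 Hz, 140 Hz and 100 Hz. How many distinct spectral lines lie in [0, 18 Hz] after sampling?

3

fs/2 = 18 Hz.
44 Hz mod fs = 8 Hz.
8 Hz ≤ fs/2 = 18 Hz, appears at 8 Hz.
92 Hz mod fs = 20 Hz.
20 Hz > fs/2 = 18 Hz, folds to fs − 20 Hz = 16 Hz.
140 Hz mod fs = 32 Hz.
32 Hz > fs/2 = 18 Hz, folds to fs − 32 Hz = 4 Hz.
100 Hz mod fs = 28 Hz.
28 Hz > fs/2 = 18 Hz, folds to fs − 28 Hz = 8 Hz.
Distinct values: {4 Hz, 8 Hz, 16 Hz} → 3.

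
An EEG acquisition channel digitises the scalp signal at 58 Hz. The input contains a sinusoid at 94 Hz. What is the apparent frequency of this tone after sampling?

22 Hz

94 Hz mod fs = 36 Hz.
36 Hz > fs/2 = 29 Hz, folds to fs − 36 Hz = 22 Hz.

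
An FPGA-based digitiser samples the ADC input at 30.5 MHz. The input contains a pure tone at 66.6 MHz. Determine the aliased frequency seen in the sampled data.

66.6 MHz mod fs = 5.6 MHz.
5.6 MHz ≤ fs/2 = 15.25 MHz, appears at 5.6 MHz.

5.6 MHz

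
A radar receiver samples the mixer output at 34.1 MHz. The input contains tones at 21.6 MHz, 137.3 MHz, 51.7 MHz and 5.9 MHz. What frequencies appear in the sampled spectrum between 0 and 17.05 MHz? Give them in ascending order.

fs/2 = 17.05 MHz.
21.6 MHz > fs/2 = 17.05 MHz, folds to fs − 21.6 MHz = 12.5 MHz.
137.3 MHz mod fs = 0.9 MHz.
0.9 MHz ≤ fs/2 = 17.05 MHz, appears at 0.9 MHz.
51.7 MHz mod fs = 17.6 MHz.
17.6 MHz > fs/2 = 17.05 MHz, folds to fs − 17.6 MHz = 16.5 MHz.
5.9 MHz ≤ fs/2 = 17.05 MHz, passes unchanged.
Distinct values: {0.9 MHz, 5.9 MHz, 12.5 MHz, 16.5 MHz}.

0.9 MHz, 5.9 MHz, 12.5 MHz, 16.5 MHz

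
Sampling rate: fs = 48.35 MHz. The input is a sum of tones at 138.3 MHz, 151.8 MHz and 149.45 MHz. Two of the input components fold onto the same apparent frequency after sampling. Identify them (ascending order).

fs/2 = 24.175 MHz.
138.3 MHz mod fs = 41.6 MHz.
41.6 MHz > fs/2 = 24.175 MHz, folds to fs − 41.6 MHz = 6.75 MHz.
151.8 MHz mod fs = 6.75 MHz.
6.75 MHz ≤ fs/2 = 24.175 MHz, appears at 6.75 MHz.
149.45 MHz mod fs = 4.4 MHz.
4.4 MHz ≤ fs/2 = 24.175 MHz, appears at 4.4 MHz.
138.3 MHz and 151.8 MHz both map to 6.75 MHz.

138.3 MHz, 151.8 MHz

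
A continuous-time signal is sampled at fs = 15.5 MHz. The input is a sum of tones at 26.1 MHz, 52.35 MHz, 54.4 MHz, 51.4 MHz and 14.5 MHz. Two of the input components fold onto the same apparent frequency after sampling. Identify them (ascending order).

fs/2 = 7.75 MHz.
26.1 MHz mod fs = 10.6 MHz.
10.6 MHz > fs/2 = 7.75 MHz, folds to fs − 10.6 MHz = 4.9 MHz.
52.35 MHz mod fs = 5.85 MHz.
5.85 MHz ≤ fs/2 = 7.75 MHz, appears at 5.85 MHz.
54.4 MHz mod fs = 7.9 MHz.
7.9 MHz > fs/2 = 7.75 MHz, folds to fs − 7.9 MHz = 7.6 MHz.
51.4 MHz mod fs = 4.9 MHz.
4.9 MHz ≤ fs/2 = 7.75 MHz, appears at 4.9 MHz.
14.5 MHz > fs/2 = 7.75 MHz, folds to fs − 14.5 MHz = 1 MHz.
26.1 MHz and 51.4 MHz both map to 4.9 MHz.

26.1 MHz, 51.4 MHz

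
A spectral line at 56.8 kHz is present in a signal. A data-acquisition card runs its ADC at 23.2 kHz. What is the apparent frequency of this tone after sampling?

56.8 kHz mod fs = 10.4 kHz.
10.4 kHz ≤ fs/2 = 11.6 kHz, appears at 10.4 kHz.

10.4 kHz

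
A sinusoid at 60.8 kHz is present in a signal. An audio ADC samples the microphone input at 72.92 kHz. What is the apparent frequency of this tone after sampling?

12.12 kHz

60.8 kHz > fs/2 = 36.46 kHz, folds to fs − 60.8 kHz = 12.12 kHz.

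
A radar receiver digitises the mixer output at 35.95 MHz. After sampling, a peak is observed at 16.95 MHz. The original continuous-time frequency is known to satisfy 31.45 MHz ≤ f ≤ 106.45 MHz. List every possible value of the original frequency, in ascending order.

52.9 MHz, 54.95 MHz, 88.85 MHz, 90.9 MHz

Frequencies that alias to 16.95 MHz are k·fs ± 16.95 MHz for integer k ≥ 0.
k=0: 16.95 MHz.
k=1: 19 MHz, 52.9 MHz.
k=2: 54.95 MHz, 88.85 MHz.
k=3: 90.9 MHz, 124.8 MHz.
k=4: 126.85 MHz, 160.75 MHz.
Within [31.45 MHz, 106.45 MHz]: 52.9 MHz, 54.95 MHz, 88.85 MHz, 90.9 MHz.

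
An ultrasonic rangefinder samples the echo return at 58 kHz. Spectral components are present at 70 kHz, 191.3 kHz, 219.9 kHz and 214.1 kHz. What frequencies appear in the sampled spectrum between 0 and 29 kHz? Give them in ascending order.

fs/2 = 29 kHz.
70 kHz mod fs = 12 kHz.
12 kHz ≤ fs/2 = 29 kHz, appears at 12 kHz.
191.3 kHz mod fs = 17.3 kHz.
17.3 kHz ≤ fs/2 = 29 kHz, appears at 17.3 kHz.
219.9 kHz mod fs = 45.9 kHz.
45.9 kHz > fs/2 = 29 kHz, folds to fs − 45.9 kHz = 12.1 kHz.
214.1 kHz mod fs = 40.1 kHz.
40.1 kHz > fs/2 = 29 kHz, folds to fs − 40.1 kHz = 17.9 kHz.
Distinct values: {12 kHz, 12.1 kHz, 17.3 kHz, 17.9 kHz}.

12 kHz, 12.1 kHz, 17.3 kHz, 17.9 kHz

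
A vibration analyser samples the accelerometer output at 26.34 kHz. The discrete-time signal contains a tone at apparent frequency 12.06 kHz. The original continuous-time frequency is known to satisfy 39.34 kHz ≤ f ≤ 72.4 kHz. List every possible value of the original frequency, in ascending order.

Frequencies that alias to 12.06 kHz are k·fs ± 12.06 kHz for integer k ≥ 0.
k=0: 12.06 kHz.
k=1: 14.28 kHz, 38.4 kHz.
k=2: 40.62 kHz, 64.74 kHz.
k=3: 66.96 kHz, 91.08 kHz.
k=4: 93.3 kHz, 117.42 kHz.
Within [39.34 kHz, 72.4 kHz]: 40.62 kHz, 64.74 kHz, 66.96 kHz.

40.62 kHz, 64.74 kHz, 66.96 kHz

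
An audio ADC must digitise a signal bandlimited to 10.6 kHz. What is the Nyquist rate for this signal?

Nyquist rate = 2 × 10.6 kHz = 21.2 kHz.

21.2 kHz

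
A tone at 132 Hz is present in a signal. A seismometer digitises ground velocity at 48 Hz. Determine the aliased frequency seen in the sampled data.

132 Hz mod fs = 36 Hz.
36 Hz > fs/2 = 24 Hz, folds to fs − 36 Hz = 12 Hz.

12 Hz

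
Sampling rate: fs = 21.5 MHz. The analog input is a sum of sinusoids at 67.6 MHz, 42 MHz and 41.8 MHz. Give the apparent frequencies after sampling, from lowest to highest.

fs/2 = 10.75 MHz.
67.6 MHz mod fs = 3.1 MHz.
3.1 MHz ≤ fs/2 = 10.75 MHz, appears at 3.1 MHz.
42 MHz mod fs = 20.5 MHz.
20.5 MHz > fs/2 = 10.75 MHz, folds to fs − 20.5 MHz = 1 MHz.
41.8 MHz mod fs = 20.3 MHz.
20.3 MHz > fs/2 = 10.75 MHz, folds to fs − 20.3 MHz = 1.2 MHz.
Distinct values: {1 MHz, 1.2 MHz, 3.1 MHz}.

1 MHz, 1.2 MHz, 3.1 MHz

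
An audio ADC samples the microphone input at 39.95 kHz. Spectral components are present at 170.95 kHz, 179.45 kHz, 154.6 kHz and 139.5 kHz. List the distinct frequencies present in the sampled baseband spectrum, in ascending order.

5.2 kHz, 11.15 kHz, 19.65 kHz

fs/2 = 19.975 kHz.
170.95 kHz mod fs = 11.15 kHz.
11.15 kHz ≤ fs/2 = 19.975 kHz, appears at 11.15 kHz.
179.45 kHz mod fs = 19.65 kHz.
19.65 kHz ≤ fs/2 = 19.975 kHz, appears at 19.65 kHz.
154.6 kHz mod fs = 34.75 kHz.
34.75 kHz > fs/2 = 19.975 kHz, folds to fs − 34.75 kHz = 5.2 kHz.
139.5 kHz mod fs = 19.65 kHz.
19.65 kHz ≤ fs/2 = 19.975 kHz, appears at 19.65 kHz.
Distinct values: {5.2 kHz, 11.15 kHz, 19.65 kHz}.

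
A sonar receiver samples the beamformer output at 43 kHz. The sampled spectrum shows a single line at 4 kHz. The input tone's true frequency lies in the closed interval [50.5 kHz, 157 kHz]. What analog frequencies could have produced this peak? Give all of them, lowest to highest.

Frequencies that alias to 4 kHz are k·fs ± 4 kHz for integer k ≥ 0.
k=0: 4 kHz.
k=1: 39 kHz, 47 kHz.
k=2: 82 kHz, 90 kHz.
k=3: 125 kHz, 133 kHz.
k=4: 168 kHz, 176 kHz.
Within [50.5 kHz, 157 kHz]: 82 kHz, 90 kHz, 125 kHz, 133 kHz.

82 kHz, 90 kHz, 125 kHz, 133 kHz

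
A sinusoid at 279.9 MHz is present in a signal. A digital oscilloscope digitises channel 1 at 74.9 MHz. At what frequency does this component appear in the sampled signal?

19.7 MHz

279.9 MHz mod fs = 55.2 MHz.
55.2 MHz > fs/2 = 37.45 MHz, folds to fs − 55.2 MHz = 19.7 MHz.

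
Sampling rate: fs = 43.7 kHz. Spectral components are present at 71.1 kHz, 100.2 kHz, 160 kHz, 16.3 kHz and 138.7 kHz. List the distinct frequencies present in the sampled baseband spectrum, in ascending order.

fs/2 = 21.85 kHz.
71.1 kHz mod fs = 27.4 kHz.
27.4 kHz > fs/2 = 21.85 kHz, folds to fs − 27.4 kHz = 16.3 kHz.
100.2 kHz mod fs = 12.8 kHz.
12.8 kHz ≤ fs/2 = 21.85 kHz, appears at 12.8 kHz.
160 kHz mod fs = 28.9 kHz.
28.9 kHz > fs/2 = 21.85 kHz, folds to fs − 28.9 kHz = 14.8 kHz.
16.3 kHz ≤ fs/2 = 21.85 kHz, passes unchanged.
138.7 kHz mod fs = 7.6 kHz.
7.6 kHz ≤ fs/2 = 21.85 kHz, appears at 7.6 kHz.
Distinct values: {7.6 kHz, 12.8 kHz, 14.8 kHz, 16.3 kHz}.

7.6 kHz, 12.8 kHz, 14.8 kHz, 16.3 kHz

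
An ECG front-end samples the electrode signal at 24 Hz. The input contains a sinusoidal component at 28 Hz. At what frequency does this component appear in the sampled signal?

28 Hz mod fs = 4 Hz.
4 Hz ≤ fs/2 = 12 Hz, appears at 4 Hz.

4 Hz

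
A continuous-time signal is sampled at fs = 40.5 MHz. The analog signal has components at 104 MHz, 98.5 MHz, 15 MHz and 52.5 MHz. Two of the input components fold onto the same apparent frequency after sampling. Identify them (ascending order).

fs/2 = 20.25 MHz.
104 MHz mod fs = 23 MHz.
23 MHz > fs/2 = 20.25 MHz, folds to fs − 23 MHz = 17.5 MHz.
98.5 MHz mod fs = 17.5 MHz.
17.5 MHz ≤ fs/2 = 20.25 MHz, appears at 17.5 MHz.
15 MHz ≤ fs/2 = 20.25 MHz, passes unchanged.
52.5 MHz mod fs = 12 MHz.
12 MHz ≤ fs/2 = 20.25 MHz, appears at 12 MHz.
98.5 MHz and 104 MHz both map to 17.5 MHz.

98.5 MHz, 104 MHz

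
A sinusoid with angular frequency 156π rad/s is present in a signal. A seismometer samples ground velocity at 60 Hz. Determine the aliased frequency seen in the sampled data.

ω = 156π rad/s → f = ω/(2π) = 78 Hz.
78 Hz mod fs = 18 Hz.
18 Hz ≤ fs/2 = 30 Hz, appears at 18 Hz.

18 Hz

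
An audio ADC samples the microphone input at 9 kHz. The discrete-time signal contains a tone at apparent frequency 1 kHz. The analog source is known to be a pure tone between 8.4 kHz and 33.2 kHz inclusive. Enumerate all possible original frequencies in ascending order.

Frequencies that alias to 1 kHz are k·fs ± 1 kHz for integer k ≥ 0.
k=0: 1 kHz.
k=1: 8 kHz, 10 kHz.
k=2: 17 kHz, 19 kHz.
k=3: 26 kHz, 28 kHz.
k=4: 35 kHz, 37 kHz.
Within [8.4 kHz, 33.2 kHz]: 10 kHz, 17 kHz, 19 kHz, 26 kHz, 28 kHz.

10 kHz, 17 kHz, 19 kHz, 26 kHz, 28 kHz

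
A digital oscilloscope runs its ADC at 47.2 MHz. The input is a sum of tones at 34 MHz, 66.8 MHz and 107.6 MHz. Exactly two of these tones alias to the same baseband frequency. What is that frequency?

fs/2 = 23.6 MHz.
34 MHz > fs/2 = 23.6 MHz, folds to fs − 34 MHz = 13.2 MHz.
66.8 MHz mod fs = 19.6 MHz.
19.6 MHz ≤ fs/2 = 23.6 MHz, appears at 19.6 MHz.
107.6 MHz mod fs = 13.2 MHz.
13.2 MHz ≤ fs/2 = 23.6 MHz, appears at 13.2 MHz.
34 MHz and 107.6 MHz both map to 13.2 MHz.

13.2 MHz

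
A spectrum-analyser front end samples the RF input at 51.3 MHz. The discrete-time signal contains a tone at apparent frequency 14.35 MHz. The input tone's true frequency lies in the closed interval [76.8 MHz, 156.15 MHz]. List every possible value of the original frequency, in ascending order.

88.25 MHz, 116.95 MHz, 139.55 MHz

Frequencies that alias to 14.35 MHz are k·fs ± 14.35 MHz for integer k ≥ 0.
k=0: 14.35 MHz.
k=1: 36.95 MHz, 65.65 MHz.
k=2: 88.25 MHz, 116.95 MHz.
k=3: 139.55 MHz, 168.25 MHz.
k=4: 190.85 MHz, 219.55 MHz.
Within [76.8 MHz, 156.15 MHz]: 88.25 MHz, 116.95 MHz, 139.55 MHz.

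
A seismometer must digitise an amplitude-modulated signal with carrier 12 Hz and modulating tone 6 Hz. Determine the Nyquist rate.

36 Hz

AM sidebands sit at fc ± fm = 6 Hz and 18 Hz.
Highest-frequency component: 18 Hz.
Nyquist rate = 2 × 18 Hz = 36 Hz.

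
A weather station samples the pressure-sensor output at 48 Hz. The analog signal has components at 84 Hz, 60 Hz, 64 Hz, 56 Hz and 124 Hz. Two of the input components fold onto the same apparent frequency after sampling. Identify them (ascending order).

60 Hz, 84 Hz

fs/2 = 24 Hz.
84 Hz mod fs = 36 Hz.
36 Hz > fs/2 = 24 Hz, folds to fs − 36 Hz = 12 Hz.
60 Hz mod fs = 12 Hz.
12 Hz ≤ fs/2 = 24 Hz, appears at 12 Hz.
64 Hz mod fs = 16 Hz.
16 Hz ≤ fs/2 = 24 Hz, appears at 16 Hz.
56 Hz mod fs = 8 Hz.
8 Hz ≤ fs/2 = 24 Hz, appears at 8 Hz.
124 Hz mod fs = 28 Hz.
28 Hz > fs/2 = 24 Hz, folds to fs − 28 Hz = 20 Hz.
60 Hz and 84 Hz both map to 12 Hz.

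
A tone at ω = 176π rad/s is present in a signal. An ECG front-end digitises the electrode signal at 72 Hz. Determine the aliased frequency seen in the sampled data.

16 Hz

ω = 176π rad/s → f = ω/(2π) = 88 Hz.
88 Hz mod fs = 16 Hz.
16 Hz ≤ fs/2 = 36 Hz, appears at 16 Hz.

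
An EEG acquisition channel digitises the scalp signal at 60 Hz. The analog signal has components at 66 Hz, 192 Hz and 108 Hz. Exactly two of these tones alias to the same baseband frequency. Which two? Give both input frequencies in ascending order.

108 Hz, 192 Hz

fs/2 = 30 Hz.
66 Hz mod fs = 6 Hz.
6 Hz ≤ fs/2 = 30 Hz, appears at 6 Hz.
192 Hz mod fs = 12 Hz.
12 Hz ≤ fs/2 = 30 Hz, appears at 12 Hz.
108 Hz mod fs = 48 Hz.
48 Hz > fs/2 = 30 Hz, folds to fs − 48 Hz = 12 Hz.
108 Hz and 192 Hz both map to 12 Hz.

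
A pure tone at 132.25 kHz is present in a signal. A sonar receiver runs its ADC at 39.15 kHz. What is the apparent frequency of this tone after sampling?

14.8 kHz

132.25 kHz mod fs = 14.8 kHz.
14.8 kHz ≤ fs/2 = 19.575 kHz, appears at 14.8 kHz.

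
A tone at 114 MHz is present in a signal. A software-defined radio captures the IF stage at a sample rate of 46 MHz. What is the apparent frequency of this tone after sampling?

114 MHz mod fs = 22 MHz.
22 MHz ≤ fs/2 = 23 MHz, appears at 22 MHz.

22 MHz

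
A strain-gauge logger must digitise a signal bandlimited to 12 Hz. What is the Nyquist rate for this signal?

24 Hz

Nyquist rate = 2 × 12 Hz = 24 Hz.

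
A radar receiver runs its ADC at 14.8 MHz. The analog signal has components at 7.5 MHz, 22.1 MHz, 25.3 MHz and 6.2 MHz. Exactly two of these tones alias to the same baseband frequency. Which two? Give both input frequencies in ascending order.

fs/2 = 7.4 MHz.
7.5 MHz > fs/2 = 7.4 MHz, folds to fs − 7.5 MHz = 7.3 MHz.
22.1 MHz mod fs = 7.3 MHz.
7.3 MHz ≤ fs/2 = 7.4 MHz, appears at 7.3 MHz.
25.3 MHz mod fs = 10.5 MHz.
10.5 MHz > fs/2 = 7.4 MHz, folds to fs − 10.5 MHz = 4.3 MHz.
6.2 MHz ≤ fs/2 = 7.4 MHz, passes unchanged.
7.5 MHz and 22.1 MHz both map to 7.3 MHz.

7.5 MHz, 22.1 MHz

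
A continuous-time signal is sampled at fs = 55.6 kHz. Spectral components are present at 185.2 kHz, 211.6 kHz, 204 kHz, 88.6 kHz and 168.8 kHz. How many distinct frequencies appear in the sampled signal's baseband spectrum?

4

fs/2 = 27.8 kHz.
185.2 kHz mod fs = 18.4 kHz.
18.4 kHz ≤ fs/2 = 27.8 kHz, appears at 18.4 kHz.
211.6 kHz mod fs = 44.8 kHz.
44.8 kHz > fs/2 = 27.8 kHz, folds to fs − 44.8 kHz = 10.8 kHz.
204 kHz mod fs = 37.2 kHz.
37.2 kHz > fs/2 = 27.8 kHz, folds to fs − 37.2 kHz = 18.4 kHz.
88.6 kHz mod fs = 33 kHz.
33 kHz > fs/2 = 27.8 kHz, folds to fs − 33 kHz = 22.6 kHz.
168.8 kHz mod fs = 2 kHz.
2 kHz ≤ fs/2 = 27.8 kHz, appears at 2 kHz.
Distinct values: {2 kHz, 10.8 kHz, 18.4 kHz, 22.6 kHz} → 4.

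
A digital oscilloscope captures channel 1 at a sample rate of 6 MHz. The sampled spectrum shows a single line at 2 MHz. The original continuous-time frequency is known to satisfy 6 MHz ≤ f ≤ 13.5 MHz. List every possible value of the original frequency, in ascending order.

8 MHz, 10 MHz

Frequencies that alias to 2 MHz are k·fs ± 2 MHz for integer k ≥ 0.
k=0: 2 MHz.
k=1: 4 MHz, 8 MHz.
k=2: 10 MHz, 14 MHz.
k=3: 16 MHz, 20 MHz.
Within [6 MHz, 13.5 MHz]: 8 MHz, 10 MHz.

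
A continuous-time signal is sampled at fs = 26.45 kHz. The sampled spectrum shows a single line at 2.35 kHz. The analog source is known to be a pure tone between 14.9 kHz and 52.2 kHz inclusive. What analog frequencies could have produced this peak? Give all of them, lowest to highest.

24.1 kHz, 28.8 kHz, 50.55 kHz

Frequencies that alias to 2.35 kHz are k·fs ± 2.35 kHz for integer k ≥ 0.
k=0: 2.35 kHz.
k=1: 24.1 kHz, 28.8 kHz.
k=2: 50.55 kHz, 55.25 kHz.
k=3: 77 kHz, 81.7 kHz.
Within [14.9 kHz, 52.2 kHz]: 24.1 kHz, 28.8 kHz, 50.55 kHz.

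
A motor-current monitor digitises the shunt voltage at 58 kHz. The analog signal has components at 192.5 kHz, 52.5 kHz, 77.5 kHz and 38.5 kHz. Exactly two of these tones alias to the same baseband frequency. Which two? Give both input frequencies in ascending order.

38.5 kHz, 77.5 kHz

fs/2 = 29 kHz.
192.5 kHz mod fs = 18.5 kHz.
18.5 kHz ≤ fs/2 = 29 kHz, appears at 18.5 kHz.
52.5 kHz > fs/2 = 29 kHz, folds to fs − 52.5 kHz = 5.5 kHz.
77.5 kHz mod fs = 19.5 kHz.
19.5 kHz ≤ fs/2 = 29 kHz, appears at 19.5 kHz.
38.5 kHz > fs/2 = 29 kHz, folds to fs − 38.5 kHz = 19.5 kHz.
38.5 kHz and 77.5 kHz both map to 19.5 kHz.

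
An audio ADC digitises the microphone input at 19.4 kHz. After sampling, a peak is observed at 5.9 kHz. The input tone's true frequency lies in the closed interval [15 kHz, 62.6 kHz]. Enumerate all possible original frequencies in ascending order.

25.3 kHz, 32.9 kHz, 44.7 kHz, 52.3 kHz

Frequencies that alias to 5.9 kHz are k·fs ± 5.9 kHz for integer k ≥ 0.
k=0: 5.9 kHz.
k=1: 13.5 kHz, 25.3 kHz.
k=2: 32.9 kHz, 44.7 kHz.
k=3: 52.3 kHz, 64.1 kHz.
k=4: 71.7 kHz, 83.5 kHz.
Within [15 kHz, 62.6 kHz]: 25.3 kHz, 32.9 kHz, 44.7 kHz, 52.3 kHz.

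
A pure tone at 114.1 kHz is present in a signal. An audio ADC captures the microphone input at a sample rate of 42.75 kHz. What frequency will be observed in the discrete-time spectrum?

14.15 kHz

114.1 kHz mod fs = 28.6 kHz.
28.6 kHz > fs/2 = 21.375 kHz, folds to fs − 28.6 kHz = 14.15 kHz.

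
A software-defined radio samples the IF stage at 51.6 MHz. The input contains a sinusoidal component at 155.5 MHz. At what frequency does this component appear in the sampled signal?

0.7 MHz

155.5 MHz mod fs = 0.7 MHz.
0.7 MHz ≤ fs/2 = 25.8 MHz, appears at 0.7 MHz.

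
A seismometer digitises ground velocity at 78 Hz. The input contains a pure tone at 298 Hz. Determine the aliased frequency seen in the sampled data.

298 Hz mod fs = 64 Hz.
64 Hz > fs/2 = 39 Hz, folds to fs − 64 Hz = 14 Hz.

14 Hz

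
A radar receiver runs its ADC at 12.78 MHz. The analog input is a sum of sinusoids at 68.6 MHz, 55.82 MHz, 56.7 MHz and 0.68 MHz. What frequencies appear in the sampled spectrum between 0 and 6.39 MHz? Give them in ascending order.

0.68 MHz, 4.7 MHz, 5.58 MHz

fs/2 = 6.39 MHz.
68.6 MHz mod fs = 4.7 MHz.
4.7 MHz ≤ fs/2 = 6.39 MHz, appears at 4.7 MHz.
55.82 MHz mod fs = 4.7 MHz.
4.7 MHz ≤ fs/2 = 6.39 MHz, appears at 4.7 MHz.
56.7 MHz mod fs = 5.58 MHz.
5.58 MHz ≤ fs/2 = 6.39 MHz, appears at 5.58 MHz.
0.68 MHz ≤ fs/2 = 6.39 MHz, passes unchanged.
Distinct values: {0.68 MHz, 4.7 MHz, 5.58 MHz}.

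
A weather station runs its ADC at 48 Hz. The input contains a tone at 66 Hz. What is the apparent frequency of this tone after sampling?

18 Hz

66 Hz mod fs = 18 Hz.
18 Hz ≤ fs/2 = 24 Hz, appears at 18 Hz.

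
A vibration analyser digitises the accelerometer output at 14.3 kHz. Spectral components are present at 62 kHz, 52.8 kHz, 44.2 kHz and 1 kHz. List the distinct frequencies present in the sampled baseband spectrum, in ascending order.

1 kHz, 1.3 kHz, 4.4 kHz, 4.8 kHz

fs/2 = 7.15 kHz.
62 kHz mod fs = 4.8 kHz.
4.8 kHz ≤ fs/2 = 7.15 kHz, appears at 4.8 kHz.
52.8 kHz mod fs = 9.9 kHz.
9.9 kHz > fs/2 = 7.15 kHz, folds to fs − 9.9 kHz = 4.4 kHz.
44.2 kHz mod fs = 1.3 kHz.
1.3 kHz ≤ fs/2 = 7.15 kHz, appears at 1.3 kHz.
1 kHz ≤ fs/2 = 7.15 kHz, passes unchanged.
Distinct values: {1 kHz, 1.3 kHz, 4.4 kHz, 4.8 kHz}.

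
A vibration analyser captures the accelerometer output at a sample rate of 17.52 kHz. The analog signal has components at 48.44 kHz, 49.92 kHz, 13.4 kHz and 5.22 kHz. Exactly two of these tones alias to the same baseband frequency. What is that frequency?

4.12 kHz

fs/2 = 8.76 kHz.
48.44 kHz mod fs = 13.4 kHz.
13.4 kHz > fs/2 = 8.76 kHz, folds to fs − 13.4 kHz = 4.12 kHz.
49.92 kHz mod fs = 14.88 kHz.
14.88 kHz > fs/2 = 8.76 kHz, folds to fs − 14.88 kHz = 2.64 kHz.
13.4 kHz > fs/2 = 8.76 kHz, folds to fs − 13.4 kHz = 4.12 kHz.
5.22 kHz ≤ fs/2 = 8.76 kHz, passes unchanged.
13.4 kHz and 48.44 kHz both map to 4.12 kHz.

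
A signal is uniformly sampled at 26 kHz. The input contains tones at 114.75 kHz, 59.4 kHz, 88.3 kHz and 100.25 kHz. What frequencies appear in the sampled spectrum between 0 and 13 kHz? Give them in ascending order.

fs/2 = 13 kHz.
114.75 kHz mod fs = 10.75 kHz.
10.75 kHz ≤ fs/2 = 13 kHz, appears at 10.75 kHz.
59.4 kHz mod fs = 7.4 kHz.
7.4 kHz ≤ fs/2 = 13 kHz, appears at 7.4 kHz.
88.3 kHz mod fs = 10.3 kHz.
10.3 kHz ≤ fs/2 = 13 kHz, appears at 10.3 kHz.
100.25 kHz mod fs = 22.25 kHz.
22.25 kHz > fs/2 = 13 kHz, folds to fs − 22.25 kHz = 3.75 kHz.
Distinct values: {3.75 kHz, 7.4 kHz, 10.3 kHz, 10.75 kHz}.

3.75 kHz, 7.4 kHz, 10.3 kHz, 10.75 kHz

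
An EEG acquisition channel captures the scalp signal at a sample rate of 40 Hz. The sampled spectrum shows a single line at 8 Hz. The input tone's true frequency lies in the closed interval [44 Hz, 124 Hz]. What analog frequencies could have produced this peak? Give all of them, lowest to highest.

48 Hz, 72 Hz, 88 Hz, 112 Hz

Frequencies that alias to 8 Hz are k·fs ± 8 Hz for integer k ≥ 0.
k=0: 8 Hz.
k=1: 32 Hz, 48 Hz.
k=2: 72 Hz, 88 Hz.
k=3: 112 Hz, 128 Hz.
k=4: 152 Hz, 168 Hz.
Within [44 Hz, 124 Hz]: 48 Hz, 72 Hz, 88 Hz, 112 Hz.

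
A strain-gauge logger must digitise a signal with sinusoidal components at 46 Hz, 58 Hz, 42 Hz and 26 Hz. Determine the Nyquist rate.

Highest-frequency component: 58 Hz.
Nyquist rate = 2 × 58 Hz = 116 Hz.

116 Hz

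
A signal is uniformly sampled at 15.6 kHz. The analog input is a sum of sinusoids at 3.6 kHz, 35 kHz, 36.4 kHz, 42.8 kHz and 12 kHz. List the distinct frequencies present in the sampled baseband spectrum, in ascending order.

fs/2 = 7.8 kHz.
3.6 kHz ≤ fs/2 = 7.8 kHz, passes unchanged.
35 kHz mod fs = 3.8 kHz.
3.8 kHz ≤ fs/2 = 7.8 kHz, appears at 3.8 kHz.
36.4 kHz mod fs = 5.2 kHz.
5.2 kHz ≤ fs/2 = 7.8 kHz, appears at 5.2 kHz.
42.8 kHz mod fs = 11.6 kHz.
11.6 kHz > fs/2 = 7.8 kHz, folds to fs − 11.6 kHz = 4 kHz.
12 kHz > fs/2 = 7.8 kHz, folds to fs − 12 kHz = 3.6 kHz.
Distinct values: {3.6 kHz, 3.8 kHz, 4 kHz, 5.2 kHz}.

3.6 kHz, 3.8 kHz, 4 kHz, 5.2 kHz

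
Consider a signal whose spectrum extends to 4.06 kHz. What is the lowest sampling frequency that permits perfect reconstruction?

8.12 kHz

Nyquist rate = 2 × 4.06 kHz = 8.12 kHz.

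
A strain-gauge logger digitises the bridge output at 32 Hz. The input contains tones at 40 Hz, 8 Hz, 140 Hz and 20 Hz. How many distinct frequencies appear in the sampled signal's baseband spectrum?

fs/2 = 16 Hz.
40 Hz mod fs = 8 Hz.
8 Hz ≤ fs/2 = 16 Hz, appears at 8 Hz.
8 Hz ≤ fs/2 = 16 Hz, passes unchanged.
140 Hz mod fs = 12 Hz.
12 Hz ≤ fs/2 = 16 Hz, appears at 12 Hz.
20 Hz > fs/2 = 16 Hz, folds to fs − 20 Hz = 12 Hz.
Distinct values: {8 Hz, 12 Hz} → 2.

2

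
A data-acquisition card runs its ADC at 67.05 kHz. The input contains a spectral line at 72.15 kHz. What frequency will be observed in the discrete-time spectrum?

5.1 kHz

72.15 kHz mod fs = 5.1 kHz.
5.1 kHz ≤ fs/2 = 33.525 kHz, appears at 5.1 kHz.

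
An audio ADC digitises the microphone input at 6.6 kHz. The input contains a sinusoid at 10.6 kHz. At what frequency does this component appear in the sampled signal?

2.6 kHz

10.6 kHz mod fs = 4 kHz.
4 kHz > fs/2 = 3.3 kHz, folds to fs − 4 kHz = 2.6 kHz.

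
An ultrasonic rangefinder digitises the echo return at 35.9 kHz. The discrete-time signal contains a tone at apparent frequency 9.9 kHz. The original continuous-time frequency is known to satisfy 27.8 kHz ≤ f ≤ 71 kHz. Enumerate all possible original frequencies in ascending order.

Frequencies that alias to 9.9 kHz are k·fs ± 9.9 kHz for integer k ≥ 0.
k=0: 9.9 kHz.
k=1: 26 kHz, 45.8 kHz.
k=2: 61.9 kHz, 81.7 kHz.
k=3: 97.8 kHz, 117.6 kHz.
Within [27.8 kHz, 71 kHz]: 45.8 kHz, 61.9 kHz.

45.8 kHz, 61.9 kHz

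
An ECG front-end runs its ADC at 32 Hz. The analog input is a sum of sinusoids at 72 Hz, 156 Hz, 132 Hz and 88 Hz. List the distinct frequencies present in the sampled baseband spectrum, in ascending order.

fs/2 = 16 Hz.
72 Hz mod fs = 8 Hz.
8 Hz ≤ fs/2 = 16 Hz, appears at 8 Hz.
156 Hz mod fs = 28 Hz.
28 Hz > fs/2 = 16 Hz, folds to fs − 28 Hz = 4 Hz.
132 Hz mod fs = 4 Hz.
4 Hz ≤ fs/2 = 16 Hz, appears at 4 Hz.
88 Hz mod fs = 24 Hz.
24 Hz > fs/2 = 16 Hz, folds to fs − 24 Hz = 8 Hz.
Distinct values: {4 Hz, 8 Hz}.

4 Hz, 8 Hz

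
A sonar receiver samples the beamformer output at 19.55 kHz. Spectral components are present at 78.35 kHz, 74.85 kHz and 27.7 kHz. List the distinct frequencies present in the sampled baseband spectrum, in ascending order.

fs/2 = 9.775 kHz.
78.35 kHz mod fs = 0.15 kHz.
0.15 kHz ≤ fs/2 = 9.775 kHz, appears at 0.15 kHz.
74.85 kHz mod fs = 16.2 kHz.
16.2 kHz > fs/2 = 9.775 kHz, folds to fs − 16.2 kHz = 3.35 kHz.
27.7 kHz mod fs = 8.15 kHz.
8.15 kHz ≤ fs/2 = 9.775 kHz, appears at 8.15 kHz.
Distinct values: {0.15 kHz, 3.35 kHz, 8.15 kHz}.

0.15 kHz, 3.35 kHz, 8.15 kHz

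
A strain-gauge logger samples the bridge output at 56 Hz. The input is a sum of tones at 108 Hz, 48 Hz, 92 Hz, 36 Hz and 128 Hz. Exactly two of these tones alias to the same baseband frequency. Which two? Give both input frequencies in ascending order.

36 Hz, 92 Hz

fs/2 = 28 Hz.
108 Hz mod fs = 52 Hz.
52 Hz > fs/2 = 28 Hz, folds to fs − 52 Hz = 4 Hz.
48 Hz > fs/2 = 28 Hz, folds to fs − 48 Hz = 8 Hz.
92 Hz mod fs = 36 Hz.
36 Hz > fs/2 = 28 Hz, folds to fs − 36 Hz = 20 Hz.
36 Hz > fs/2 = 28 Hz, folds to fs − 36 Hz = 20 Hz.
128 Hz mod fs = 16 Hz.
16 Hz ≤ fs/2 = 28 Hz, appears at 16 Hz.
36 Hz and 92 Hz both map to 20 Hz.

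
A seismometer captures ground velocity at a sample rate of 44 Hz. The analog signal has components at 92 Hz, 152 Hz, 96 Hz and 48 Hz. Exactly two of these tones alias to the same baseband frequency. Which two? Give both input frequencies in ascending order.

fs/2 = 22 Hz.
92 Hz mod fs = 4 Hz.
4 Hz ≤ fs/2 = 22 Hz, appears at 4 Hz.
152 Hz mod fs = 20 Hz.
20 Hz ≤ fs/2 = 22 Hz, appears at 20 Hz.
96 Hz mod fs = 8 Hz.
8 Hz ≤ fs/2 = 22 Hz, appears at 8 Hz.
48 Hz mod fs = 4 Hz.
4 Hz ≤ fs/2 = 22 Hz, appears at 4 Hz.
48 Hz and 92 Hz both map to 4 Hz.

48 Hz, 92 Hz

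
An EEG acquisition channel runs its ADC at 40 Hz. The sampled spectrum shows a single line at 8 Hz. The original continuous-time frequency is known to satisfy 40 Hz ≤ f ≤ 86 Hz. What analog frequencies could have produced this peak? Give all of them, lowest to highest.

48 Hz, 72 Hz

Frequencies that alias to 8 Hz are k·fs ± 8 Hz for integer k ≥ 0.
k=0: 8 Hz.
k=1: 32 Hz, 48 Hz.
k=2: 72 Hz, 88 Hz.
k=3: 112 Hz, 128 Hz.
Within [40 Hz, 86 Hz]: 48 Hz, 72 Hz.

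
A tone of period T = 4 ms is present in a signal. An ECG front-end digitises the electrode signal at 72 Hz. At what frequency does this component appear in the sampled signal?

T = 4 ms → f = 1/T = 250 Hz.
250 Hz mod fs = 34 Hz.
34 Hz ≤ fs/2 = 36 Hz, appears at 34 Hz.

34 Hz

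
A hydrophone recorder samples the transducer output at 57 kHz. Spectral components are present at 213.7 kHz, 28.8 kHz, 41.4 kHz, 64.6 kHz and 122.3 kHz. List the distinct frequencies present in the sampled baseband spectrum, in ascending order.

7.6 kHz, 8.3 kHz, 14.3 kHz, 15.6 kHz, 28.2 kHz

fs/2 = 28.5 kHz.
213.7 kHz mod fs = 42.7 kHz.
42.7 kHz > fs/2 = 28.5 kHz, folds to fs − 42.7 kHz = 14.3 kHz.
28.8 kHz > fs/2 = 28.5 kHz, folds to fs − 28.8 kHz = 28.2 kHz.
41.4 kHz > fs/2 = 28.5 kHz, folds to fs − 41.4 kHz = 15.6 kHz.
64.6 kHz mod fs = 7.6 kHz.
7.6 kHz ≤ fs/2 = 28.5 kHz, appears at 7.6 kHz.
122.3 kHz mod fs = 8.3 kHz.
8.3 kHz ≤ fs/2 = 28.5 kHz, appears at 8.3 kHz.
Distinct values: {7.6 kHz, 8.3 kHz, 14.3 kHz, 15.6 kHz, 28.2 kHz}.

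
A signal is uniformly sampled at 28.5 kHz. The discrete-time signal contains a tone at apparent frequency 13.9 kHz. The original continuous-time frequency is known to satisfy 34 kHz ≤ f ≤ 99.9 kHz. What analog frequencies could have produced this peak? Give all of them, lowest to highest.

42.4 kHz, 43.1 kHz, 70.9 kHz, 71.6 kHz, 99.4 kHz

Frequencies that alias to 13.9 kHz are k·fs ± 13.9 kHz for integer k ≥ 0.
k=0: 13.9 kHz.
k=1: 14.6 kHz, 42.4 kHz.
k=2: 43.1 kHz, 70.9 kHz.
k=3: 71.6 kHz, 99.4 kHz.
k=4: 100.1 kHz, 127.9 kHz.
Within [34 kHz, 99.9 kHz]: 42.4 kHz, 43.1 kHz, 70.9 kHz, 71.6 kHz, 99.4 kHz.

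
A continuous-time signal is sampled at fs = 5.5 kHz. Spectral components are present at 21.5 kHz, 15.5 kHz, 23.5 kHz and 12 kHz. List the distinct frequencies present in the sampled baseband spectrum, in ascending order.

fs/2 = 2.75 kHz.
21.5 kHz mod fs = 5 kHz.
5 kHz > fs/2 = 2.75 kHz, folds to fs − 5 kHz = 0.5 kHz.
15.5 kHz mod fs = 4.5 kHz.
4.5 kHz > fs/2 = 2.75 kHz, folds to fs − 4.5 kHz = 1 kHz.
23.5 kHz mod fs = 1.5 kHz.
1.5 kHz ≤ fs/2 = 2.75 kHz, appears at 1.5 kHz.
12 kHz mod fs = 1 kHz.
1 kHz ≤ fs/2 = 2.75 kHz, appears at 1 kHz.
Distinct values: {0.5 kHz, 1 kHz, 1.5 kHz}.

0.5 kHz, 1 kHz, 1.5 kHz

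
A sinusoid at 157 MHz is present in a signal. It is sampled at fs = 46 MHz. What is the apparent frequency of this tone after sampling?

19 MHz

157 MHz mod fs = 19 MHz.
19 MHz ≤ fs/2 = 23 MHz, appears at 19 MHz.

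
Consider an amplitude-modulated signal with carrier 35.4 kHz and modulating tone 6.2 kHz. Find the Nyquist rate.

AM sidebands sit at fc ± fm = 29.2 kHz and 41.6 kHz.
Highest-frequency component: 41.6 kHz.
Nyquist rate = 2 × 41.6 kHz = 83.2 kHz.

83.2 kHz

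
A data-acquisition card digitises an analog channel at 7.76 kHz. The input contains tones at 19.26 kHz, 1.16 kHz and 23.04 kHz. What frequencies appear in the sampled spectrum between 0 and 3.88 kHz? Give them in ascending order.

fs/2 = 3.88 kHz.
19.26 kHz mod fs = 3.74 kHz.
3.74 kHz ≤ fs/2 = 3.88 kHz, appears at 3.74 kHz.
1.16 kHz ≤ fs/2 = 3.88 kHz, passes unchanged.
23.04 kHz mod fs = 7.52 kHz.
7.52 kHz > fs/2 = 3.88 kHz, folds to fs − 7.52 kHz = 0.24 kHz.
Distinct values: {0.24 kHz, 1.16 kHz, 3.74 kHz}.

0.24 kHz, 1.16 kHz, 3.74 kHz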